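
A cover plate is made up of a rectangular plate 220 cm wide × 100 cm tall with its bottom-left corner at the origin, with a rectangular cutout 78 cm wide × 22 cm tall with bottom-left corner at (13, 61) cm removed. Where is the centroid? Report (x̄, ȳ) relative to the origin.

plate: A = 220 × 100 = 22000.00, centroid at (110.00, 50.00).
hole: A = −(78 × 22) = -1716.00, centroid at (52.00, 72.00).
ΣA = 20284.00 cm²
ΣAx̄ = (22000.00)(110.00) + (-1716.00)(52.00) = 2330768.00 cm³
ΣAȳ = (22000.00)(50.00) + (-1716.00)(72.00) = 976448.00 cm³
x̄ = 2330768.00 / 20284.00 = 114.91 cm
ȳ = 976448.00 / 20284.00 = 48.14 cm

x̄ = 114.91 cm, ȳ = 48.14 cm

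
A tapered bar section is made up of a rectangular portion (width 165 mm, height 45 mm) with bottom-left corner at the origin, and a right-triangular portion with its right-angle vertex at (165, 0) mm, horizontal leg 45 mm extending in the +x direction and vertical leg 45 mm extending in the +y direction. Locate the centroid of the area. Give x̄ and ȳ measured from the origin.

rectangular portion: A = 165 × 45 = 7425.00, centroid at (82.50, 22.50).
triangular portion: A = ½·45·45 = 1012.50, centroid at (180.00, 15.00).
ΣA = 8437.50 mm²
ΣAx̄ = (7425.00)(82.50) + (1012.50)(180.00) = 794812.50 mm³
ΣAȳ = (7425.00)(22.50) + (1012.50)(15.00) = 182250.00 mm³
x̄ = 794812.50 / 8437.50 = 94.20 mm
ȳ = 182250.00 / 8437.50 = 21.60 mm

x̄ = 94.20 mm, ȳ = 21.60 mm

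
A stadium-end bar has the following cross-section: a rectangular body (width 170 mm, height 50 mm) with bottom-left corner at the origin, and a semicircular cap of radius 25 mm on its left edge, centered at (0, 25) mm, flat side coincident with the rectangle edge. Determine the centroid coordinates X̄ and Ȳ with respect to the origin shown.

X̄ = 75.10 mm, Ȳ = 25.00 mm

rectangular body: A = 170 × 50 = 8500.00, centroid at (85.00, 25.00).
semicircular end: A = ½π·25² = 981.75, centroid at (-10.61, 25.00).
ΣA = 9481.75 mm²
ΣAX̄ = (8500.00)(85.00) + (981.75)(-10.61) = 712083.33 mm³
ΣAȲ = (8500.00)(25.00) + (981.75)(25.00) = 237043.69 mm³
X̄ = 712083.33 / 9481.75 = 75.10 mm
Ȳ = 237043.69 / 9481.75 = 25.00 mm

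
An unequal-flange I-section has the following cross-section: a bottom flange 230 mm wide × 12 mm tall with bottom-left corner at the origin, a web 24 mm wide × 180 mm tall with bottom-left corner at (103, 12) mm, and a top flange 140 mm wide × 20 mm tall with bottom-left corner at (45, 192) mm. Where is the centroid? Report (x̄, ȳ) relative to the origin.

x̄ = 115.00 mm, ȳ = 103.52 mm

bottom flange: A = 230 × 12 = 2760.00, centroid at (115.00, 6.00).
web: A = 24 × 180 = 4320.00, centroid at (115.00, 102.00).
top flange: A = 140 × 20 = 2800.00, centroid at (115.00, 202.00).
ΣA = 9880.00 mm², ΣAx̄ = 1136200.00 mm³, ΣAȳ = 1022800.00 mm³.
x̄ = 1136200.00/9880.00 = 115.00 mm; ȳ = 1022800.00/9880.00 = 103.52 mm.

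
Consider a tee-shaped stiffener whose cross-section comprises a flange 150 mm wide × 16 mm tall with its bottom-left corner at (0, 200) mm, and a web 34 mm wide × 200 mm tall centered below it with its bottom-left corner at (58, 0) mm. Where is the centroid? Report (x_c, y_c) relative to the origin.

x_c = 75.00 mm, y_c = 128.17 mm

web: A = 34 × 200 = 6800.00, centroid at (75.00, 100.00).
flange: A = 150 × 16 = 2400.00, centroid at (75.00, 208.00).
ΣA = 9200.00 mm²
ΣAx_c = (6800.00)(75.00) + (2400.00)(75.00) = 690000.00 mm³
ΣAy_c = (6800.00)(100.00) + (2400.00)(208.00) = 1179200.00 mm³
x_c = 690000.00 / 9200.00 = 75.00 mm
y_c = 1179200.00 / 9200.00 = 128.17 mm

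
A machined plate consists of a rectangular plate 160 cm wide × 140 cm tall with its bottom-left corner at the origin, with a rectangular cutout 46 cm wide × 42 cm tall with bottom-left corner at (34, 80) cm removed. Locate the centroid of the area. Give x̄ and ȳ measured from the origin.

x̄ = 82.17 cm, ȳ = 67.07 cm

plate: A = 160 × 140 = 22400.00, centroid at (80.00, 70.00).
hole: A = −(46 × 42) = -1932.00, centroid at (57.00, 101.00).
ΣA = 20468.00 cm²
ΣAx̄ = (22400.00)(80.00) + (-1932.00)(57.00) = 1681876.00 cm³
ΣAȳ = (22400.00)(70.00) + (-1932.00)(101.00) = 1372868.00 cm³
x̄ = 1681876.00 / 20468.00 = 82.17 cm
ȳ = 1372868.00 / 20468.00 = 67.07 cm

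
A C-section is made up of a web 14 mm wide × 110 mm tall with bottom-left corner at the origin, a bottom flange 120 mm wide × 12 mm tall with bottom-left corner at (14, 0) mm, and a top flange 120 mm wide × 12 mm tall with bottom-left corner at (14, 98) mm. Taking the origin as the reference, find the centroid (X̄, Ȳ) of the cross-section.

X̄ = 50.66 mm, Ȳ = 55.00 mm

Part | A | x̄ᵢ | ȳᵢ | A·x̄ᵢ | A·ȳᵢ
web | 1540.00 | 7.00 | 55.00 | 10780.00 | 84700.00
bottom flange | 1440.00 | 74.00 | 6.00 | 106560.00 | 8640.00
top flange | 1440.00 | 74.00 | 104.00 | 106560.00 | 149760.00
Σ | 4420.00 |  |  | 223900.00 | 243100.00
X̄ = 223900.00 / 4420.00 = 50.66 mm
Ȳ = 243100.00 / 4420.00 = 55.00 mm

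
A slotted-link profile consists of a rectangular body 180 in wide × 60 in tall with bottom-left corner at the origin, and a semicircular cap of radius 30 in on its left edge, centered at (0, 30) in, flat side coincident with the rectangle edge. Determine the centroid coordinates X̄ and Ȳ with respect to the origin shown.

rectangular body: A = 180 × 60 = 10800.00, centroid at (90.00, 30.00).
semicircular end: A = ½π·30² = 1413.72, centroid at (-12.73, 30.00).
ΣA = 12213.72 in²
ΣAX̄ = (10800.00)(90.00) + (1413.72)(-12.73) = 954000.00 in³
ΣAȲ = (10800.00)(30.00) + (1413.72)(30.00) = 366411.50 in³
X̄ = 954000.00 / 12213.72 = 78.11 in
Ȳ = 366411.50 / 12213.72 = 30.00 in

X̄ = 78.11 in, Ȳ = 30.00 in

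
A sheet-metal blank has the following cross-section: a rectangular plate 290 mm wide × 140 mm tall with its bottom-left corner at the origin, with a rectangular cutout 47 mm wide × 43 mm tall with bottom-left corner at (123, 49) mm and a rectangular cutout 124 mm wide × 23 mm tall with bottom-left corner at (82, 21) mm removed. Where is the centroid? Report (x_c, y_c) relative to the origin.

x_c = 144.99 mm, y_c = 72.97 mm

plate: A = 290 × 140 = 40600.00, centroid at (145.00, 70.00).
hole 1: A = −(47 × 43) = -2021.00, centroid at (146.50, 70.50).
hole 2: A = −(124 × 23) = -2852.00, centroid at (144.00, 32.50).
ΣA = 35727.00 mm²
ΣAx_c = (40600.00)(145.00) + (-2021.00)(146.50) + (-2852.00)(144.00) = 5180235.50 mm³
ΣAy_c = (40600.00)(70.00) + (-2021.00)(70.50) + (-2852.00)(32.50) = 2606829.50 mm³
x_c = 5180235.50 / 35727.00 = 144.99 mm
y_c = 2606829.50 / 35727.00 = 72.97 mm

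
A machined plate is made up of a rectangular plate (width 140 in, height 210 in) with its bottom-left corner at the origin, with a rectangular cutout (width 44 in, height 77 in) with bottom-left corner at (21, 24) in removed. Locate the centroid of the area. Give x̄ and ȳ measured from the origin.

plate: A = 140 × 210 = 29400.00, centroid at (70.00, 105.00).
hole: A = −(44 × 77) = -3388.00, centroid at (43.00, 62.50).
ΣA = 26012.00 in², ΣAx̄ = 1912316.00 in³, ΣAȳ = 2875250.00 in³.
x̄ = 1912316.00/26012.00 = 73.52 in; ȳ = 2875250.00/26012.00 = 110.54 in.

x̄ = 73.52 in, ȳ = 110.54 in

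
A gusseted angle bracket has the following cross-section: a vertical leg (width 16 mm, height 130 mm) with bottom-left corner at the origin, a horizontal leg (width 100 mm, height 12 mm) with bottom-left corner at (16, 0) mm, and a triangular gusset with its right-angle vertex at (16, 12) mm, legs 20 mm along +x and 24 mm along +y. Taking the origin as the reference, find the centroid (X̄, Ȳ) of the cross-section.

X̄ = 28.77 mm, Ȳ = 41.82 mm

vertical leg: A = 16 × 130 = 2080.00, centroid at (8.00, 65.00).
horizontal leg: A = 100 × 12 = 1200.00, centroid at (66.00, 6.00).
gusset: A = ½·20·24 = 240.00, centroid at (22.67, 20.00).
ΣA = 3520.00 mm², ΣAX̄ = 101280.00 mm³, ΣAȲ = 147200.00 mm³.
X̄ = 101280.00/3520.00 = 28.77 mm; Ȳ = 147200.00/3520.00 = 41.82 mm.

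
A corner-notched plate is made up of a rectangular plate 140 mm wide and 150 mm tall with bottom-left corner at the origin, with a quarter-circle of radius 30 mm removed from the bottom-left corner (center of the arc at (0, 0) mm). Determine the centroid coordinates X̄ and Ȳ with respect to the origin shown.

X̄ = 71.99 mm, Ȳ = 77.17 mm

plate: A = 140 × 150 = 21000.00, centroid at (70.00, 75.00).
removed quarter-circle: A = −¼π·30² = -706.86, centroid at (12.73, 12.73).
ΣA = 20293.14 mm²
ΣAX̄ = (21000.00)(70.00) + (-706.86)(12.73) = 1461000.00 mm³
ΣAȲ = (21000.00)(75.00) + (-706.86)(12.73) = 1566000.00 mm³
X̄ = 1461000.00 / 20293.14 = 71.99 mm
Ȳ = 1566000.00 / 20293.14 = 77.17 mm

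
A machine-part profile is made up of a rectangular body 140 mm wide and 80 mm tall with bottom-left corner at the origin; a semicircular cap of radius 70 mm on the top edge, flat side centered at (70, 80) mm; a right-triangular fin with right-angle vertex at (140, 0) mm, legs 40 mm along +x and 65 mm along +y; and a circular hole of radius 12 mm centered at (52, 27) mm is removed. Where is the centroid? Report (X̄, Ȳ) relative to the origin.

rectangular body: A = 140 × 80 = 11200.00, centroid at (70.00, 40.00).
semicircular top: A = ½π·70² = 7696.90, centroid at (70.00, 109.71).
triangular fin: A = ½·40·65 = 1300.00, centroid at (153.33, 21.67).
hole: A = −π·12² = -452.39, centroid at (52.00, 27.00).
ΣA = 19744.51 mm², ΣAX̄ = 1498592.23 mm³, ΣAȲ = 1308370.98 mm³.
X̄ = 1498592.23/19744.51 = 75.90 mm; Ȳ = 1308370.98/19744.51 = 66.27 mm.

X̄ = 75.90 mm, Ȳ = 66.27 mm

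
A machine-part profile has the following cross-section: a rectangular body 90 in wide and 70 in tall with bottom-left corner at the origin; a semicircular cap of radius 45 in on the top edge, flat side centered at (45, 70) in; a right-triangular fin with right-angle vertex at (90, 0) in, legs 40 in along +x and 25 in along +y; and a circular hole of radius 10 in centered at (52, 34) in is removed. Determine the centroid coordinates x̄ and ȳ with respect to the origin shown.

rectangular body: A = 90 × 70 = 6300.00, centroid at (45.00, 35.00).
semicircular top: A = ½π·45² = 3180.86, centroid at (45.00, 89.10).
triangular fin: A = ½·40·25 = 500.00, centroid at (103.33, 8.33).
hole: A = −π·10² = -314.16, centroid at (52.00, 34.00).
ΣA = 9666.70 in²
ΣAx̄ = (6300.00)(45.00) + (3180.86)(45.00) + (500.00)(103.33) + (-314.16)(52.00) = 461969.20 in³
ΣAȳ = (6300.00)(35.00) + (3180.86)(89.10) + (500.00)(8.33) + (-314.16)(34.00) = 497395.63 in³
x̄ = 461969.20 / 9666.70 = 47.79 in
ȳ = 497395.63 / 9666.70 = 51.45 in

x̄ = 47.79 in, ȳ = 51.45 in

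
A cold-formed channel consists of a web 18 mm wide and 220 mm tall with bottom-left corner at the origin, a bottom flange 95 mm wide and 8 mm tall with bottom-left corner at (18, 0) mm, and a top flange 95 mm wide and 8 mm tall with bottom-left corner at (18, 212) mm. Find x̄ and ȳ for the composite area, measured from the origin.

web: A = 18 × 220 = 3960.00, centroid at (9.00, 110.00).
bottom flange: A = 95 × 8 = 760.00, centroid at (65.50, 4.00).
top flange: A = 95 × 8 = 760.00, centroid at (65.50, 216.00).
ΣA = 5480.00 mm², ΣAx̄ = 135200.00 mm³, ΣAȳ = 602800.00 mm³.
x̄ = 135200.00/5480.00 = 24.67 mm; ȳ = 602800.00/5480.00 = 110.00 mm.

x̄ = 24.67 mm, ȳ = 110.00 mm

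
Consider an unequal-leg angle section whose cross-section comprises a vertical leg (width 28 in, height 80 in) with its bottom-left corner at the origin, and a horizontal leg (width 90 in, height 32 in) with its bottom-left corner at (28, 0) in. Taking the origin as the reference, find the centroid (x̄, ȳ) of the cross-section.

x̄ = 47.19 in, ȳ = 26.50 in

vertical leg: A = 28 × 80 = 2240.00, centroid at (14.00, 40.00).
horizontal leg: A = 90 × 32 = 2880.00, centroid at (73.00, 16.00).
ΣA = 5120.00 in²
ΣAx̄ = (2240.00)(14.00) + (2880.00)(73.00) = 241600.00 in³
ΣAȳ = (2240.00)(40.00) + (2880.00)(16.00) = 135680.00 in³
x̄ = 241600.00 / 5120.00 = 47.19 in
ȳ = 135680.00 / 5120.00 = 26.50 in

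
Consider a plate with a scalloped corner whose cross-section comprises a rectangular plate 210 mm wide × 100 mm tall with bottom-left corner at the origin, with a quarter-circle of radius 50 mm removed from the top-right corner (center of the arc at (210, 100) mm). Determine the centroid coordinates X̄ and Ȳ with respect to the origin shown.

X̄ = 96.36 mm, Ȳ = 47.03 mm

plate: A = 210 × 100 = 21000.00, centroid at (105.00, 50.00).
removed quarter-circle: A = −¼π·50² = -1963.50, centroid at (188.78, 78.78).
ΣA = 19036.50 mm²
ΣAX̄ = (21000.00)(105.00) + (-1963.50)(188.78) = 1834332.63 mm³
ΣAȲ = (21000.00)(50.00) + (-1963.50)(78.78) = 895317.13 mm³
X̄ = 1834332.63 / 19036.50 = 96.36 mm
Ȳ = 895317.13 / 19036.50 = 47.03 mm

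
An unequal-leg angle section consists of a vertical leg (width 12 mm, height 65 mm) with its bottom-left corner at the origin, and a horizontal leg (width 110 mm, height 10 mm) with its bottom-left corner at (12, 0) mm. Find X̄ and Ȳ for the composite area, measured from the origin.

X̄ = 41.69 mm, Ȳ = 16.41 mm

Part | A | x̄ᵢ | ȳᵢ | A·x̄ᵢ | A·ȳᵢ
vertical leg | 780.00 | 6.00 | 32.50 | 4680.00 | 25350.00
horizontal leg | 1100.00 | 67.00 | 5.00 | 73700.00 | 5500.00
Σ | 1880.00 |  |  | 78380.00 | 30850.00
X̄ = 78380.00 / 1880.00 = 41.69 mm
Ȳ = 30850.00 / 1880.00 = 16.41 mm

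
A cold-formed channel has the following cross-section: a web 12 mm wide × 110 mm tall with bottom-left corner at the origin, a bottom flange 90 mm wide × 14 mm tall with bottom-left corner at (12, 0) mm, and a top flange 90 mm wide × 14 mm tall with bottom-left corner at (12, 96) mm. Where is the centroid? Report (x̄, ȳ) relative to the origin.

x̄ = 39.47 mm, ȳ = 55.00 mm

web: A = 12 × 110 = 1320.00, centroid at (6.00, 55.00).
bottom flange: A = 90 × 14 = 1260.00, centroid at (57.00, 7.00).
top flange: A = 90 × 14 = 1260.00, centroid at (57.00, 103.00).
ΣA = 3840.00 mm², ΣAx̄ = 151560.00 mm³, ΣAȳ = 211200.00 mm³.
x̄ = 151560.00/3840.00 = 39.47 mm; ȳ = 211200.00/3840.00 = 55.00 mm.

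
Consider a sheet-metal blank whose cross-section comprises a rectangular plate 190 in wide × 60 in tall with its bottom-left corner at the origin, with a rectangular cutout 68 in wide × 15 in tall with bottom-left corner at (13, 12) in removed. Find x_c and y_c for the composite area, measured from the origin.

plate: A = 190 × 60 = 11400.00, centroid at (95.00, 30.00).
hole: A = −(68 × 15) = -1020.00, centroid at (47.00, 19.50).
ΣA = 10380.00 in², ΣAx_c = 1035060.00 in³, ΣAy_c = 322110.00 in³.
x_c = 1035060.00/10380.00 = 99.72 in; y_c = 322110.00/10380.00 = 31.03 in.

x_c = 99.72 in, y_c = 31.03 in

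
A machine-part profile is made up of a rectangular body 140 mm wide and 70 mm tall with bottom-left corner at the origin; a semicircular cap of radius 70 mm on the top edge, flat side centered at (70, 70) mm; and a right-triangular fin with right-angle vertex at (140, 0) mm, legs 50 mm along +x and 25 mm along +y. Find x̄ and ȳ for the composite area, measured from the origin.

rectangular body: A = 140 × 70 = 9800.00, centroid at (70.00, 35.00).
semicircular top: A = ½π·70² = 7696.90, centroid at (70.00, 99.71).
triangular fin: A = ½·50·25 = 625.00, centroid at (156.67, 8.33).
ΣA = 18121.90 mm²
ΣAx̄ = (9800.00)(70.00) + (7696.90)(70.00) + (625.00)(156.67) = 1322699.81 mm³
ΣAȳ = (9800.00)(35.00) + (7696.90)(99.71) + (625.00)(8.33) = 1115658.14 mm³
x̄ = 1322699.81 / 18121.90 = 72.99 mm
ȳ = 1115658.14 / 18121.90 = 61.56 mm

x̄ = 72.99 mm, ȳ = 61.56 mm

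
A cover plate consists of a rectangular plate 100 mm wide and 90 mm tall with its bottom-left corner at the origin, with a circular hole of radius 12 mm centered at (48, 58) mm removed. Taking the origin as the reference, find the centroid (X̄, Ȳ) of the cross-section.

X̄ = 50.11 mm, Ȳ = 44.31 mm

plate: A = 100 × 90 = 9000.00, centroid at (50.00, 45.00).
hole: A = −π·12² = -452.39, centroid at (48.00, 58.00).
ΣA = 8547.61 mm², ΣAX̄ = 428285.31 mm³, ΣAȲ = 378761.42 mm³.
X̄ = 428285.31/8547.61 = 50.11 mm; Ȳ = 378761.42/8547.61 = 44.31 mm.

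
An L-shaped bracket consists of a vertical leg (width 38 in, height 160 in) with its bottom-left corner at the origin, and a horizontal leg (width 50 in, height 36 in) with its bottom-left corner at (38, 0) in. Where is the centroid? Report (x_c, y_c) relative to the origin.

Part | A | x̄ᵢ | ȳᵢ | A·x̄ᵢ | A·ȳᵢ
vertical leg | 6080.00 | 19.00 | 80.00 | 115520.00 | 486400.00
horizontal leg | 1800.00 | 63.00 | 18.00 | 113400.00 | 32400.00
Σ | 7880.00 |  |  | 228920.00 | 518800.00
x_c = 228920.00 / 7880.00 = 29.05 in
y_c = 518800.00 / 7880.00 = 65.84 in

x_c = 29.05 in, y_c = 65.84 in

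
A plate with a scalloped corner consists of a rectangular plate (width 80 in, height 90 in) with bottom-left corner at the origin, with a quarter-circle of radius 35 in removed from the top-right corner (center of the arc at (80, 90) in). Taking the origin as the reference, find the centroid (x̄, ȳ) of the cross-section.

x̄ = 36.12 in, ȳ = 40.35 in

plate: A = 80 × 90 = 7200.00, centroid at (40.00, 45.00).
removed quarter-circle: A = −¼π·35² = -962.11, centroid at (65.15, 75.15).
ΣA = 6237.89 in², ΣAx̄ = 225322.65 in³, ΣAȳ = 251701.52 in³.
x̄ = 225322.65/6237.89 = 36.12 in; ȳ = 251701.52/6237.89 = 40.35 in.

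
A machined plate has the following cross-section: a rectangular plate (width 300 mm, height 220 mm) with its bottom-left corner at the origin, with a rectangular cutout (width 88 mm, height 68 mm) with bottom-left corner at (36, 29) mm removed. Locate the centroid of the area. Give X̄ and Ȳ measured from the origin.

X̄ = 156.98 mm, Ȳ = 114.69 mm

plate: A = 300 × 220 = 66000.00, centroid at (150.00, 110.00).
hole: A = −(88 × 68) = -5984.00, centroid at (80.00, 63.00).
ΣA = 60016.00 mm²
ΣAX̄ = (66000.00)(150.00) + (-5984.00)(80.00) = 9421280.00 mm³
ΣAȲ = (66000.00)(110.00) + (-5984.00)(63.00) = 6883008.00 mm³
X̄ = 9421280.00 / 60016.00 = 156.98 mm
Ȳ = 6883008.00 / 60016.00 = 114.69 mm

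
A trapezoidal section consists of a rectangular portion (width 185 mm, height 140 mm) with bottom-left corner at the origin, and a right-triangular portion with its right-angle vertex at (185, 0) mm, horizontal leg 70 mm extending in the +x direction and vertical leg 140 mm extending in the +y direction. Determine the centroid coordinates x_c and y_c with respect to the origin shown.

rectangular portion: A = 185 × 140 = 25900.00, centroid at (92.50, 70.00).
triangular portion: A = ½·70·140 = 4900.00, centroid at (208.33, 46.67).
ΣA = 30800.00 mm²
ΣAx_c = (25900.00)(92.50) + (4900.00)(208.33) = 3416583.33 mm³
ΣAy_c = (25900.00)(70.00) + (4900.00)(46.67) = 2041666.67 mm³
x_c = 3416583.33 / 30800.00 = 110.93 mm
y_c = 2041666.67 / 30800.00 = 66.29 mm

x_c = 110.93 mm, y_c = 66.29 mm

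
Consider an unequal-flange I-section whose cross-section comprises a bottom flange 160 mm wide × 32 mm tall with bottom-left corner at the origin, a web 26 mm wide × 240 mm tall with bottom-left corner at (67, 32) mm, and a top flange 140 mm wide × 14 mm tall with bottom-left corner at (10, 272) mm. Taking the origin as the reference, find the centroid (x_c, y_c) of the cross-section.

x_c = 80.00 mm, y_c = 118.41 mm

Part | A | x̄ᵢ | ȳᵢ | A·x̄ᵢ | A·ȳᵢ
bottom flange | 5120.00 | 80.00 | 16.00 | 409600.00 | 81920.00
web | 6240.00 | 80.00 | 152.00 | 499200.00 | 948480.00
top flange | 1960.00 | 80.00 | 279.00 | 156800.00 | 546840.00
Σ | 13320.00 |  |  | 1065600.00 | 1577240.00
x_c = 1065600.00 / 13320.00 = 80.00 mm
y_c = 1577240.00 / 13320.00 = 118.41 mm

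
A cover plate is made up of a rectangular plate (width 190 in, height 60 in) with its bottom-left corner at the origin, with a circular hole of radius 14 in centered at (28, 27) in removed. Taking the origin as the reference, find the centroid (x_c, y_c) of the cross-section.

x_c = 98.83 in, y_c = 30.17 in

plate: A = 190 × 60 = 11400.00, centroid at (95.00, 30.00).
hole: A = −π·14² = -615.75, centroid at (28.00, 27.00).
ΣA = 10784.25 in², ΣAx_c = 1065758.94 in³, ΣAy_c = 325374.69 in³.
x_c = 1065758.94/10784.25 = 98.83 in; y_c = 325374.69/10784.25 = 30.17 in.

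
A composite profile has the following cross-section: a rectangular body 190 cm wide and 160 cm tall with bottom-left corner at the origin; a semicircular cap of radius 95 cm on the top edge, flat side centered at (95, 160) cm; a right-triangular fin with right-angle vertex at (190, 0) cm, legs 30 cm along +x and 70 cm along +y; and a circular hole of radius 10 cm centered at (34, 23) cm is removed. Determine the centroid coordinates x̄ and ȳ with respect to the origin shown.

x̄ = 97.86 cm, ȳ = 116.73 cm

rectangular body: A = 190 × 160 = 30400.00, centroid at (95.00, 80.00).
semicircular top: A = ½π·95² = 14176.44, centroid at (95.00, 200.32).
triangular fin: A = ½·30·70 = 1050.00, centroid at (200.00, 23.33).
hole: A = −π·10² = -314.16, centroid at (34.00, 23.00).
ΣA = 45312.28 cm²
ΣAx̄ = (30400.00)(95.00) + (14176.44)(95.00) + (1050.00)(200.00) + (-314.16)(34.00) = 4434080.09 cm³
ΣAȳ = (30400.00)(80.00) + (14176.44)(200.32) + (1050.00)(23.33) + (-314.16)(23.00) = 5289087.57 cm³
x̄ = 4434080.09 / 45312.28 = 97.86 cm
ȳ = 5289087.57 / 45312.28 = 116.73 cm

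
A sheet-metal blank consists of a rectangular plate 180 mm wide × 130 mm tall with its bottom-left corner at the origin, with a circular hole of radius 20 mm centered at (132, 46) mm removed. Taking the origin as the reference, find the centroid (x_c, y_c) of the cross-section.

plate: A = 180 × 130 = 23400.00, centroid at (90.00, 65.00).
hole: A = −π·20² = -1256.64, centroid at (132.00, 46.00).
ΣA = 22143.36 mm²
ΣAx_c = (23400.00)(90.00) + (-1256.64)(132.00) = 1940123.91 mm³
ΣAy_c = (23400.00)(65.00) + (-1256.64)(46.00) = 1463194.70 mm³
x_c = 1940123.91 / 22143.36 = 87.62 mm
y_c = 1463194.70 / 22143.36 = 66.08 mm

x_c = 87.62 mm, y_c = 66.08 mm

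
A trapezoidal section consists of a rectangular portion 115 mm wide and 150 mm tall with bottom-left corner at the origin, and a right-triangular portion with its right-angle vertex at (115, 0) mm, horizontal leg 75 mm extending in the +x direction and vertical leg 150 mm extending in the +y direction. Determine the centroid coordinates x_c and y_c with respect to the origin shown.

rectangular portion: A = 115 × 150 = 17250.00, centroid at (57.50, 75.00).
triangular portion: A = ½·75·150 = 5625.00, centroid at (140.00, 50.00).
ΣA = 22875.00 mm²
ΣAx_c = (17250.00)(57.50) + (5625.00)(140.00) = 1779375.00 mm³
ΣAy_c = (17250.00)(75.00) + (5625.00)(50.00) = 1575000.00 mm³
x_c = 1779375.00 / 22875.00 = 77.79 mm
y_c = 1575000.00 / 22875.00 = 68.85 mm

x_c = 77.79 mm, y_c = 68.85 mm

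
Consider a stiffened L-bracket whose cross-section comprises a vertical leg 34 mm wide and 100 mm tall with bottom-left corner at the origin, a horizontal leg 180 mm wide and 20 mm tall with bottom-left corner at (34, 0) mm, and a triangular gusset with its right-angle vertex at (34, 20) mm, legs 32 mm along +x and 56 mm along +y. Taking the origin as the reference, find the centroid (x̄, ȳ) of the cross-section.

x̄ = 68.92 mm, ȳ = 30.48 mm

vertical leg: A = 34 × 100 = 3400.00, centroid at (17.00, 50.00).
horizontal leg: A = 180 × 20 = 3600.00, centroid at (124.00, 10.00).
gusset: A = ½·32·56 = 896.00, centroid at (44.67, 38.67).
ΣA = 7896.00 mm²
ΣAx̄ = (3400.00)(17.00) + (3600.00)(124.00) + (896.00)(44.67) = 544221.33 mm³
ΣAȳ = (3400.00)(50.00) + (3600.00)(10.00) + (896.00)(38.67) = 240645.33 mm³
x̄ = 544221.33 / 7896.00 = 68.92 mm
ȳ = 240645.33 / 7896.00 = 30.48 mm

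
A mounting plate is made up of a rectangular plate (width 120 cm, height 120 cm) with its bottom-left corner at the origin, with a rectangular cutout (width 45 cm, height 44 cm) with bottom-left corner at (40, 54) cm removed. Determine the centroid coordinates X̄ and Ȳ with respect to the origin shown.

X̄ = 59.60 cm, Ȳ = 57.45 cm

plate: A = 120 × 120 = 14400.00, centroid at (60.00, 60.00).
hole: A = −(45 × 44) = -1980.00, centroid at (62.50, 76.00).
ΣA = 12420.00 cm²
ΣAX̄ = (14400.00)(60.00) + (-1980.00)(62.50) = 740250.00 cm³
ΣAȲ = (14400.00)(60.00) + (-1980.00)(76.00) = 713520.00 cm³
X̄ = 740250.00 / 12420.00 = 59.60 cm
Ȳ = 713520.00 / 12420.00 = 57.45 cm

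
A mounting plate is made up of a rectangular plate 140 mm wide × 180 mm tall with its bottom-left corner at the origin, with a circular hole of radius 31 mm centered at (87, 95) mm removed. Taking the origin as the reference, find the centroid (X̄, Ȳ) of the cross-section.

plate: A = 140 × 180 = 25200.00, centroid at (70.00, 90.00).
hole: A = −π·31² = -3019.07, centroid at (87.00, 95.00).
ΣA = 22180.93 mm²
ΣAX̄ = (25200.00)(70.00) + (-3019.07)(87.00) = 1501340.86 mm³
ΣAȲ = (25200.00)(90.00) + (-3019.07)(95.00) = 1981188.30 mm³
X̄ = 1501340.86 / 22180.93 = 67.69 mm
Ȳ = 1981188.30 / 22180.93 = 89.32 mm

X̄ = 67.69 mm, Ȳ = 89.32 mm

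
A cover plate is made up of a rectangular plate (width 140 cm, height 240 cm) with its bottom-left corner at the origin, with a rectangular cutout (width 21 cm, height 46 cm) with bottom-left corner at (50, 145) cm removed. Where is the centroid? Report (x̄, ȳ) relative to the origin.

Part | A | x̄ᵢ | ȳᵢ | A·x̄ᵢ | A·ȳᵢ
plate | 33600.00 | 70.00 | 120.00 | 2352000.00 | 4032000.00
hole | -966.00 | 60.50 | 168.00 | -58443.00 | -162288.00
Σ | 32634.00 |  |  | 2293557.00 | 3869712.00
x̄ = 2293557.00 / 32634.00 = 70.28 cm
ȳ = 3869712.00 / 32634.00 = 118.58 cm

x̄ = 70.28 cm, ȳ = 118.58 cm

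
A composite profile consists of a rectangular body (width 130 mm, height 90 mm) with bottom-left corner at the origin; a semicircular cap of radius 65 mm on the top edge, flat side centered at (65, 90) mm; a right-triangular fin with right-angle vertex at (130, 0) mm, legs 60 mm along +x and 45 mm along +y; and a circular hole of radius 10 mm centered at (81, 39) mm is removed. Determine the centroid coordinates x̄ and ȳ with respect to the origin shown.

x̄ = 70.66 mm, ȳ = 67.87 mm

rectangular body: A = 130 × 90 = 11700.00, centroid at (65.00, 45.00).
semicircular top: A = ½π·65² = 6636.61, centroid at (65.00, 117.59).
triangular fin: A = ½·60·45 = 1350.00, centroid at (150.00, 15.00).
hole: A = −π·10² = -314.16, centroid at (81.00, 39.00).
ΣA = 19372.46 mm², ΣAx̄ = 1368933.04 mm³, ΣAȳ = 1314876.43 mm³.
x̄ = 1368933.04/19372.46 = 70.66 mm; ȳ = 1314876.43/19372.46 = 67.87 mm.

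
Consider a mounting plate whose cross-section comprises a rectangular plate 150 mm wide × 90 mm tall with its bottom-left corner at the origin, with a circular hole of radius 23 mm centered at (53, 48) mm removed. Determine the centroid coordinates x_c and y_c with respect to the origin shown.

x_c = 78.09 mm, y_c = 44.58 mm

plate: A = 150 × 90 = 13500.00, centroid at (75.00, 45.00).
hole: A = −π·23² = -1661.90, centroid at (53.00, 48.00).
ΣA = 11838.10 mm²
ΣAx_c = (13500.00)(75.00) + (-1661.90)(53.00) = 924419.17 mm³
ΣAy_c = (13500.00)(45.00) + (-1661.90)(48.00) = 527728.68 mm³
x_c = 924419.17 / 11838.10 = 78.09 mm
y_c = 527728.68 / 11838.10 = 44.58 mm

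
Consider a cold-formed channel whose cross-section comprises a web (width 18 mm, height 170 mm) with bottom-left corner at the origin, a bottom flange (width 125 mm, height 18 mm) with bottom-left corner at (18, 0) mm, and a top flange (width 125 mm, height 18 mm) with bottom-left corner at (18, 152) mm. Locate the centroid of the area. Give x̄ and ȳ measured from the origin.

x̄ = 51.56 mm, ȳ = 85.00 mm

web: A = 18 × 170 = 3060.00, centroid at (9.00, 85.00).
bottom flange: A = 125 × 18 = 2250.00, centroid at (80.50, 9.00).
top flange: A = 125 × 18 = 2250.00, centroid at (80.50, 161.00).
ΣA = 7560.00 mm²
ΣAx̄ = (3060.00)(9.00) + (2250.00)(80.50) + (2250.00)(80.50) = 389790.00 mm³
ΣAȳ = (3060.00)(85.00) + (2250.00)(9.00) + (2250.00)(161.00) = 642600.00 mm³
x̄ = 389790.00 / 7560.00 = 51.56 mm
ȳ = 642600.00 / 7560.00 = 85.00 mm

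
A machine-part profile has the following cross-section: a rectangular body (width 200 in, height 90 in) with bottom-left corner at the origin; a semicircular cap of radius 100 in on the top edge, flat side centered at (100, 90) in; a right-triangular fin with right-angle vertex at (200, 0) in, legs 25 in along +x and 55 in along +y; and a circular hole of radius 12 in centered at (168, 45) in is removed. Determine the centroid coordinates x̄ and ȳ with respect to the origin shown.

x̄ = 101.29 in, ȳ = 84.93 in

rectangular body: A = 200 × 90 = 18000.00, centroid at (100.00, 45.00).
semicircular top: A = ½π·100² = 15707.96, centroid at (100.00, 132.44).
triangular fin: A = ½·25·55 = 687.50, centroid at (208.33, 18.33).
hole: A = −π·12² = -452.39, centroid at (168.00, 45.00).
ΣA = 33943.07 in²
ΣAx̄ = (18000.00)(100.00) + (15707.96)(100.00) + (687.50)(208.33) + (-452.39)(168.00) = 3438024.08 in³
ΣAȳ = (18000.00)(45.00) + (15707.96)(132.44) + (687.50)(18.33) + (-452.39)(45.00) = 2882630.01 in³
x̄ = 3438024.08 / 33943.07 = 101.29 in
ȳ = 2882630.01 / 33943.07 = 84.93 in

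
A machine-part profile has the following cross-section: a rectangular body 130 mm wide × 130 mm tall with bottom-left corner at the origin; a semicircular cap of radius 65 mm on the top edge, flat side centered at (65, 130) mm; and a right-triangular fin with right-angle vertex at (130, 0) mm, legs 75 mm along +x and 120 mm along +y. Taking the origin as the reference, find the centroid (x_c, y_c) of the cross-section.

x_c = 79.45 mm, y_c = 82.90 mm

Part | A | x̄ᵢ | ȳᵢ | A·x̄ᵢ | A·ȳᵢ
rectangular body | 16900.00 | 65.00 | 65.00 | 1098500.00 | 1098500.00
semicircular top | 6636.61 | 65.00 | 157.59 | 431379.94 | 1045843.22
triangular fin | 4500.00 | 155.00 | 40.00 | 697500.00 | 180000.00
Σ | 28036.61 |  |  | 2227379.94 | 2324343.22
x_c = 2227379.94 / 28036.61 = 79.45 mm
y_c = 2324343.22 / 28036.61 = 82.90 mm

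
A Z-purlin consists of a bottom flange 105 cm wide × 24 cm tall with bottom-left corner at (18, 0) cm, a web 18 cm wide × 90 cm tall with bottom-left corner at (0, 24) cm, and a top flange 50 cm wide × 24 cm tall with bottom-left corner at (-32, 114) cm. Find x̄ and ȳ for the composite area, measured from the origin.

x̄ = 34.43 cm, ȳ = 54.91 cm

bottom flange: A = 105 × 24 = 2520.00, centroid at (70.50, 12.00).
web: A = 18 × 90 = 1620.00, centroid at (9.00, 69.00).
top flange: A = 50 × 24 = 1200.00, centroid at (-7.00, 126.00).
ΣA = 5340.00 cm², ΣAx̄ = 183840.00 cm³, ΣAȳ = 293220.00 cm³.
x̄ = 183840.00/5340.00 = 34.43 cm; ȳ = 293220.00/5340.00 = 54.91 cm.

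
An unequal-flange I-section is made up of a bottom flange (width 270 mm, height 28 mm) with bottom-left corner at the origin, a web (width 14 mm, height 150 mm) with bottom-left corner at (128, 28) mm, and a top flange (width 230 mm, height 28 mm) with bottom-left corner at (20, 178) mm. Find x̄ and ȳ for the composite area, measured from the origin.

Part | A | x̄ᵢ | ȳᵢ | A·x̄ᵢ | A·ȳᵢ
bottom flange | 7560.00 | 135.00 | 14.00 | 1020600.00 | 105840.00
web | 2100.00 | 135.00 | 103.00 | 283500.00 | 216300.00
top flange | 6440.00 | 135.00 | 192.00 | 869400.00 | 1236480.00
Σ | 16100.00 |  |  | 2173500.00 | 1558620.00
x̄ = 2173500.00 / 16100.00 = 135.00 mm
ȳ = 1558620.00 / 16100.00 = 96.81 mm

x̄ = 135.00 mm, ȳ = 96.81 mm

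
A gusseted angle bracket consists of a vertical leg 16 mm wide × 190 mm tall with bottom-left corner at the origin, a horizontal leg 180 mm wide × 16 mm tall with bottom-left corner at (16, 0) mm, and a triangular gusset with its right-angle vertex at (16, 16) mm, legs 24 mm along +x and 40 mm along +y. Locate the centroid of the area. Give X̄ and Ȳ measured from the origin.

vertical leg: A = 16 × 190 = 3040.00, centroid at (8.00, 95.00).
horizontal leg: A = 180 × 16 = 2880.00, centroid at (106.00, 8.00).
gusset: A = ½·24·40 = 480.00, centroid at (24.00, 29.33).
ΣA = 6400.00 mm²
ΣAX̄ = (3040.00)(8.00) + (2880.00)(106.00) + (480.00)(24.00) = 341120.00 mm³
ΣAȲ = (3040.00)(95.00) + (2880.00)(8.00) + (480.00)(29.33) = 325920.00 mm³
X̄ = 341120.00 / 6400.00 = 53.30 mm
Ȳ = 325920.00 / 6400.00 = 50.92 mm

X̄ = 53.30 mm, Ȳ = 50.92 mm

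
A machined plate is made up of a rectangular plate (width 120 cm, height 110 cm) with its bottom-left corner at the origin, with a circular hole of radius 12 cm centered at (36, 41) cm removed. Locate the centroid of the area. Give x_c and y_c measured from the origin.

plate: A = 120 × 110 = 13200.00, centroid at (60.00, 55.00).
hole: A = −π·12² = -452.39, centroid at (36.00, 41.00).
ΣA = 12747.61 cm²
ΣAx_c = (13200.00)(60.00) + (-452.39)(36.00) = 775713.98 cm³
ΣAy_c = (13200.00)(55.00) + (-452.39)(41.00) = 707452.04 cm³
x_c = 775713.98 / 12747.61 = 60.85 cm
y_c = 707452.04 / 12747.61 = 55.50 cm

x_c = 60.85 cm, y_c = 55.50 cm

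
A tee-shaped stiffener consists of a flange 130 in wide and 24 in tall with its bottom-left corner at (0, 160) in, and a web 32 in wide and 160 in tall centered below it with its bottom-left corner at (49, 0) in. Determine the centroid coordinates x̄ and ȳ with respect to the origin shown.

x̄ = 65.00 in, ȳ = 114.83 in

web: A = 32 × 160 = 5120.00, centroid at (65.00, 80.00).
flange: A = 130 × 24 = 3120.00, centroid at (65.00, 172.00).
ΣA = 8240.00 in²
ΣAx̄ = (5120.00)(65.00) + (3120.00)(65.00) = 535600.00 in³
ΣAȳ = (5120.00)(80.00) + (3120.00)(172.00) = 946240.00 in³
x̄ = 535600.00 / 8240.00 = 65.00 in
ȳ = 946240.00 / 8240.00 = 114.83 in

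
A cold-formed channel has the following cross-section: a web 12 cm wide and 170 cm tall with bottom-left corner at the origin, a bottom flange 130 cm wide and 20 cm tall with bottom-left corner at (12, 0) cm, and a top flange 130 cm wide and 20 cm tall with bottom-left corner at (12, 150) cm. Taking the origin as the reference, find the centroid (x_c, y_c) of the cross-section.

web: A = 12 × 170 = 2040.00, centroid at (6.00, 85.00).
bottom flange: A = 130 × 20 = 2600.00, centroid at (77.00, 10.00).
top flange: A = 130 × 20 = 2600.00, centroid at (77.00, 160.00).
ΣA = 7240.00 cm², ΣAx_c = 412640.00 cm³, ΣAy_c = 615400.00 cm³.
x_c = 412640.00/7240.00 = 56.99 cm; y_c = 615400.00/7240.00 = 85.00 cm.

x_c = 56.99 cm, y_c = 85.00 cm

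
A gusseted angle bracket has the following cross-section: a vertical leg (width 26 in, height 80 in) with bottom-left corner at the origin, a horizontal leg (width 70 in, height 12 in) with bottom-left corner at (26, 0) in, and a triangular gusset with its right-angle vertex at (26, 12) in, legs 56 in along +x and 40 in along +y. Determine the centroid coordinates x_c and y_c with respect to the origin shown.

x_c = 31.76 in, y_c = 28.86 in

vertical leg: A = 26 × 80 = 2080.00, centroid at (13.00, 40.00).
horizontal leg: A = 70 × 12 = 840.00, centroid at (61.00, 6.00).
gusset: A = ½·56·40 = 1120.00, centroid at (44.67, 25.33).
ΣA = 4040.00 in², ΣAx_c = 128306.67 in³, ΣAy_c = 116613.33 in³.
x_c = 128306.67/4040.00 = 31.76 in; y_c = 116613.33/4040.00 = 28.86 in.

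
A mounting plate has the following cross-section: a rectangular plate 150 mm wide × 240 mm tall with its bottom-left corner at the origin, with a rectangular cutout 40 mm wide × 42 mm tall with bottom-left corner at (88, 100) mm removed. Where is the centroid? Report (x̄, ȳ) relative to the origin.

Part | A | x̄ᵢ | ȳᵢ | A·x̄ᵢ | A·ȳᵢ
plate | 36000.00 | 75.00 | 120.00 | 2700000.00 | 4320000.00
hole | -1680.00 | 108.00 | 121.00 | -181440.00 | -203280.00
Σ | 34320.00 |  |  | 2518560.00 | 4116720.00
x̄ = 2518560.00 / 34320.00 = 73.38 mm
ȳ = 4116720.00 / 34320.00 = 119.95 mm

x̄ = 73.38 mm, ȳ = 119.95 mm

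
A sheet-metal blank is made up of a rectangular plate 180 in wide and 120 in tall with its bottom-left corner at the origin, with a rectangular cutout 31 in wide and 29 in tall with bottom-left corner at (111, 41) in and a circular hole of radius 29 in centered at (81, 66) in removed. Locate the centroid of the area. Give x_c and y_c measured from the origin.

plate: A = 180 × 120 = 21600.00, centroid at (90.00, 60.00).
hole 1: A = −(31 × 29) = -899.00, centroid at (126.50, 55.50).
hole 2: A = −π·29² = -2642.08, centroid at (81.00, 66.00).
ΣA = 18058.92 in²
ΣAx_c = (21600.00)(90.00) + (-899.00)(126.50) + (-2642.08)(81.00) = 1616268.07 in³
ΣAy_c = (21600.00)(60.00) + (-899.00)(55.50) + (-2642.08)(66.00) = 1071728.26 in³
x_c = 1616268.07 / 18058.92 = 89.50 in
y_c = 1071728.26 / 18058.92 = 59.35 in

x_c = 89.50 in, y_c = 59.35 in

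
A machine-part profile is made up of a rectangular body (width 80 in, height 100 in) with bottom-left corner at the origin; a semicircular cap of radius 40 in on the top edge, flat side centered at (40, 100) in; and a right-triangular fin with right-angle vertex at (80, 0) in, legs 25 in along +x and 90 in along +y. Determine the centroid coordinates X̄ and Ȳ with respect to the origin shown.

X̄ = 44.67 in, Ȳ = 62.53 in

Part | A | x̄ᵢ | ȳᵢ | A·x̄ᵢ | A·ȳᵢ
rectangular body | 8000.00 | 40.00 | 50.00 | 320000.00 | 400000.00
semicircular top | 2513.27 | 40.00 | 116.98 | 100530.96 | 293994.08
triangular fin | 1125.00 | 88.33 | 30.00 | 99375.00 | 33750.00
Σ | 11638.27 |  |  | 519905.96 | 727744.08
X̄ = 519905.96 / 11638.27 = 44.67 in
Ȳ = 727744.08 / 11638.27 = 62.53 in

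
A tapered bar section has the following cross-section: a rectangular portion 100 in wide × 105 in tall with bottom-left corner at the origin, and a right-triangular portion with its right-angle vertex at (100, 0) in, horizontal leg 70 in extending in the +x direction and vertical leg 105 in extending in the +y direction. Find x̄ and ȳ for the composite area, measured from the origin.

rectangular portion: A = 100 × 105 = 10500.00, centroid at (50.00, 52.50).
triangular portion: A = ½·70·105 = 3675.00, centroid at (123.33, 35.00).
ΣA = 14175.00 in²
ΣAx̄ = (10500.00)(50.00) + (3675.00)(123.33) = 978250.00 in³
ΣAȳ = (10500.00)(52.50) + (3675.00)(35.00) = 679875.00 in³
x̄ = 978250.00 / 14175.00 = 69.01 in
ȳ = 679875.00 / 14175.00 = 47.96 in

x̄ = 69.01 in, ȳ = 47.96 in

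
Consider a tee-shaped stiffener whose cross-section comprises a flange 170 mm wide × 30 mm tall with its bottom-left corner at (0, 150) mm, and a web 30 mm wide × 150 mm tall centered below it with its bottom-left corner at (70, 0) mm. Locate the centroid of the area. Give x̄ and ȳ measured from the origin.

x̄ = 85.00 mm, ȳ = 122.81 mm

web: A = 30 × 150 = 4500.00, centroid at (85.00, 75.00).
flange: A = 170 × 30 = 5100.00, centroid at (85.00, 165.00).
ΣA = 9600.00 mm²
ΣAx̄ = (4500.00)(85.00) + (5100.00)(85.00) = 816000.00 mm³
ΣAȳ = (4500.00)(75.00) + (5100.00)(165.00) = 1179000.00 mm³
x̄ = 816000.00 / 9600.00 = 85.00 mm
ȳ = 1179000.00 / 9600.00 = 122.81 mm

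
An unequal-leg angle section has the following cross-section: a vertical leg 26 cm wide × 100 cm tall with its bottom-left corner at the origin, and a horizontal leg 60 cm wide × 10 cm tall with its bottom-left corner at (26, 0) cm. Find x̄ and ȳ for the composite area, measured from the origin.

x̄ = 21.06 cm, ȳ = 41.56 cm

vertical leg: A = 26 × 100 = 2600.00, centroid at (13.00, 50.00).
horizontal leg: A = 60 × 10 = 600.00, centroid at (56.00, 5.00).
ΣA = 3200.00 cm², ΣAx̄ = 67400.00 cm³, ΣAȳ = 133000.00 cm³.
x̄ = 67400.00/3200.00 = 21.06 cm; ȳ = 133000.00/3200.00 = 41.56 cm.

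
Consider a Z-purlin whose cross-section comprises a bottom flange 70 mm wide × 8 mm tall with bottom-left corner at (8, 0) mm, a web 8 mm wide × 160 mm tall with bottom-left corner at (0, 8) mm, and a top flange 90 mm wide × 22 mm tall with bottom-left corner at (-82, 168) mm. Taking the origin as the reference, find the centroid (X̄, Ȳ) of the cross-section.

X̄ = -11.53 mm, Ȳ = 122.85 mm

bottom flange: A = 70 × 8 = 560.00, centroid at (43.00, 4.00).
web: A = 8 × 160 = 1280.00, centroid at (4.00, 88.00).
top flange: A = 90 × 22 = 1980.00, centroid at (-37.00, 179.00).
ΣA = 3820.00 mm²
ΣAX̄ = (560.00)(43.00) + (1280.00)(4.00) + (1980.00)(-37.00) = -44060.00 mm³
ΣAȲ = (560.00)(4.00) + (1280.00)(88.00) + (1980.00)(179.00) = 469300.00 mm³
X̄ = -44060.00 / 3820.00 = -11.53 mm
Ȳ = 469300.00 / 3820.00 = 122.85 mm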